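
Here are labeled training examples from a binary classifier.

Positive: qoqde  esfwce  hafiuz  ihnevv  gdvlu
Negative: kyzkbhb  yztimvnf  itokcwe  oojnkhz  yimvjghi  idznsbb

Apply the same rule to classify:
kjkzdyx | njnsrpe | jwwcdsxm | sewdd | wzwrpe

A rule that fits every label: length ≤ 6 — true of each 'Positive' example, false of each 'Negative' one.
kjkzdyx → length 7 → Negative.
njnsrpe → length 7 → Negative.
jwwcdsxm → length 8 → Negative.
sewdd → length 5 → Positive.
wzwrpe → length 6 → Positive.

Negative, Negative, Negative, Positive, Positive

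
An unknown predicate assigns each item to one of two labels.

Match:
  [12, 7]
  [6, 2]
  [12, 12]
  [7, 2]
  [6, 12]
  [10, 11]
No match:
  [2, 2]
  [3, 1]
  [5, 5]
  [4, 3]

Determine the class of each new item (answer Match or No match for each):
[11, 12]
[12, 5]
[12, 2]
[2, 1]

'Match' ⟺ first ≥ 6.

Match, Match, Match, No match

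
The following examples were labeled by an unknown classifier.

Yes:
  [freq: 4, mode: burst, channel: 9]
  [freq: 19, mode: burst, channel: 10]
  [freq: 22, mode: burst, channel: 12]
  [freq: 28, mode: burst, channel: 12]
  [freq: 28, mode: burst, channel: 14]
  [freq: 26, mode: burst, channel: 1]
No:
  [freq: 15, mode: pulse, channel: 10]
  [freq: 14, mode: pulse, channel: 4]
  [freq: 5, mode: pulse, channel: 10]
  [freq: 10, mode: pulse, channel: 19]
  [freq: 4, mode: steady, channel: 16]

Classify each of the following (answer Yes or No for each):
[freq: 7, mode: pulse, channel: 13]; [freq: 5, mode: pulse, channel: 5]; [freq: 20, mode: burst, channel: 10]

No, No, Yes

Rule: mode is burst. This holds for each 'Yes' example and fails for each 'No' one.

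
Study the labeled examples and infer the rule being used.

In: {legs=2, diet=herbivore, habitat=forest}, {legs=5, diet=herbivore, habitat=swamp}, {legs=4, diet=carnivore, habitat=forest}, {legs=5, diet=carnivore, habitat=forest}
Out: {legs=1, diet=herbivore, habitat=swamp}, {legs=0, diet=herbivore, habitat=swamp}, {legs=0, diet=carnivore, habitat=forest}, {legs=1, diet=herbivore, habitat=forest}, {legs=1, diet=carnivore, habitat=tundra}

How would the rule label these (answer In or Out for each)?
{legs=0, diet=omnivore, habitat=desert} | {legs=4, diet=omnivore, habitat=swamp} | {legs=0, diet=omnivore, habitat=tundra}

Out, In, Out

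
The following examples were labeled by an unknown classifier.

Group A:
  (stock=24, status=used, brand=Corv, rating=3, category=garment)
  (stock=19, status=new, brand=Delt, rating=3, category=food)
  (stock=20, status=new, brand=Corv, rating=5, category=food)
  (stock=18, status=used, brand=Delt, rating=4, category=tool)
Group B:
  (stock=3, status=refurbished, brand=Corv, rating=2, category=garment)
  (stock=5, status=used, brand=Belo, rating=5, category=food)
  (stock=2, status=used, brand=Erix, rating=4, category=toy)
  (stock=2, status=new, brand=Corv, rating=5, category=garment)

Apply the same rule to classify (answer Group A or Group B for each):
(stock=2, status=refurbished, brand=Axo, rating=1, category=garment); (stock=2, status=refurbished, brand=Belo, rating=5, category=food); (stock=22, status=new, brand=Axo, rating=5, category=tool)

Group B, Group B, Group A

A rule that fits every label: stock ≥ 18 — true of each 'Group A' example, false of each 'Group B' one.
(stock=2, status=refurbished, brand=Axo, rating=1, category=garment) → stock = 2 → Group B. (stock=2, status=refurbished, brand=Belo, rating=5, category=food) → stock = 2 → Group B. (stock=22, status=new, brand=Axo, rating=5, category=tool) → stock = 22 → Group A.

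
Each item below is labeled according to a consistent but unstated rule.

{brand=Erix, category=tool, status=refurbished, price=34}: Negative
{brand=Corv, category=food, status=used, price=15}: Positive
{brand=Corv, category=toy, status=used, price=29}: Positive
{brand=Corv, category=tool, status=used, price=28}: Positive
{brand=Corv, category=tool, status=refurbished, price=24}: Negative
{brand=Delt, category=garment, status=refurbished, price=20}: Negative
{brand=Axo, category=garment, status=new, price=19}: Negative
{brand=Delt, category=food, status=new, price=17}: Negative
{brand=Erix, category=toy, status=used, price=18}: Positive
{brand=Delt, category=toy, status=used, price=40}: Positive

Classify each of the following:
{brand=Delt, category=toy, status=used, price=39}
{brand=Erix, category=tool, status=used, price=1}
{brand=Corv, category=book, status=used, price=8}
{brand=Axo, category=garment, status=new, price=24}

Positive, Positive, Positive, Negative

The common property of the 'Positive' items is: status is used. No 'Negative' item has it.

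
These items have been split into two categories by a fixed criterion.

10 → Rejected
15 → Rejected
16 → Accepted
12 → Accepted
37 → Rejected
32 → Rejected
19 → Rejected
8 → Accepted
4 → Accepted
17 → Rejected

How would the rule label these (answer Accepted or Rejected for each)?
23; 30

The classifier is using: multiple of 4 AND at most 16.
23: 23 = 4·5 + 3, 23 > 16, does not fit → Rejected. 30: 30 = 4·7 + 2, 30 > 16, does not fit → Rejected.

Rejected, Rejected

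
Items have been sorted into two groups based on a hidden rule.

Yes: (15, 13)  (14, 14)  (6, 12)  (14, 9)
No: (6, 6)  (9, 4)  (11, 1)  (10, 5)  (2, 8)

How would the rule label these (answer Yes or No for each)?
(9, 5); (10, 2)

No, No

A rule that fits every label: sum ≥ 18 — true of each 'Yes' example, false of each 'No' one.
(9, 5): 9+5 = 14, doesn't qualify → No.
(10, 2): 10+2 = 12, doesn't qualify → No.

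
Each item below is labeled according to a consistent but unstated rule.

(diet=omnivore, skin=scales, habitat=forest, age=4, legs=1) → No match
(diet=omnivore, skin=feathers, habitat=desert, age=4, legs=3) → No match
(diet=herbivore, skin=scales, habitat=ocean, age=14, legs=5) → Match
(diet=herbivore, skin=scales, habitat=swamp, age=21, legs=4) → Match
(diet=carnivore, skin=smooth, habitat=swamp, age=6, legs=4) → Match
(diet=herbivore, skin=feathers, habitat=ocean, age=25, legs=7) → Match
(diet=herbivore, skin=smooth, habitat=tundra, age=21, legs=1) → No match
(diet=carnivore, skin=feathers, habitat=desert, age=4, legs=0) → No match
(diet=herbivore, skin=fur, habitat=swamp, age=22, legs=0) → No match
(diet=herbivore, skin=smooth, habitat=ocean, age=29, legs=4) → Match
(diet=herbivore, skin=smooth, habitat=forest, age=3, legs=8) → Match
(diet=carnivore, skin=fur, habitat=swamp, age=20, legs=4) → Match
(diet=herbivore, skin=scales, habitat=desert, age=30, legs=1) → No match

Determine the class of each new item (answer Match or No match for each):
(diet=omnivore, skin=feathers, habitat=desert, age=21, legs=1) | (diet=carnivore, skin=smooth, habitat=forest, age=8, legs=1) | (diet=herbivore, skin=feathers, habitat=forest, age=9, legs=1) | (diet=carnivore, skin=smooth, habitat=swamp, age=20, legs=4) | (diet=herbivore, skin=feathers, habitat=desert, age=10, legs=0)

All 'Match' examples share one property — legs ≥ 4 — and every 'No match' example lacks it.
(diet=omnivore, skin=feathers, habitat=desert, age=21, legs=1): legs = 1, does not fit → No match. (diet=carnivore, skin=smooth, habitat=forest, age=8, legs=1): legs = 1, does not fit → No match. (diet=herbivore, skin=feathers, habitat=forest, age=9, legs=1): legs = 1, does not fit → No match. (diet=carnivore, skin=smooth, habitat=swamp, age=20, legs=4): legs = 4, has this property → Match. (diet=herbivore, skin=feathers, habitat=desert, age=10, legs=0): legs = 0, does not fit → No match.

No match, No match, No match, Match, No match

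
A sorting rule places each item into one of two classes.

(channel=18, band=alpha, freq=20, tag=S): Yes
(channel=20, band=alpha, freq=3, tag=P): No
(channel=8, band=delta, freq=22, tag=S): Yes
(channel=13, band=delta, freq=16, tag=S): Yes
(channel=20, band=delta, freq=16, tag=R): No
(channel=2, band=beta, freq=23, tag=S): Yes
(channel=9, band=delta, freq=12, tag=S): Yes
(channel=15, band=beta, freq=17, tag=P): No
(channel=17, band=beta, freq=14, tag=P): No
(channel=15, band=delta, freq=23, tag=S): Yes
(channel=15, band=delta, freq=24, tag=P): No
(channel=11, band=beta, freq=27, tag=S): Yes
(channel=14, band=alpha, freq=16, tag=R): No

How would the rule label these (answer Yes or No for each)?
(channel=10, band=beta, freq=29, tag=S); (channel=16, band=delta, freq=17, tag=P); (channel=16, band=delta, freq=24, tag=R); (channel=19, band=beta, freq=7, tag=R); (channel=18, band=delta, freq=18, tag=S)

Yes, No, No, No, Yes

The rule appears to be: tag is S.
(channel=10, band=beta, freq=29, tag=S): Yes (tag is S). (channel=16, band=delta, freq=17, tag=P): No (tag is P). (channel=16, band=delta, freq=24, tag=R): No (tag is R). (channel=19, band=beta, freq=7, tag=R): No (tag is R). (channel=18, band=delta, freq=18, tag=S): Yes (tag is S).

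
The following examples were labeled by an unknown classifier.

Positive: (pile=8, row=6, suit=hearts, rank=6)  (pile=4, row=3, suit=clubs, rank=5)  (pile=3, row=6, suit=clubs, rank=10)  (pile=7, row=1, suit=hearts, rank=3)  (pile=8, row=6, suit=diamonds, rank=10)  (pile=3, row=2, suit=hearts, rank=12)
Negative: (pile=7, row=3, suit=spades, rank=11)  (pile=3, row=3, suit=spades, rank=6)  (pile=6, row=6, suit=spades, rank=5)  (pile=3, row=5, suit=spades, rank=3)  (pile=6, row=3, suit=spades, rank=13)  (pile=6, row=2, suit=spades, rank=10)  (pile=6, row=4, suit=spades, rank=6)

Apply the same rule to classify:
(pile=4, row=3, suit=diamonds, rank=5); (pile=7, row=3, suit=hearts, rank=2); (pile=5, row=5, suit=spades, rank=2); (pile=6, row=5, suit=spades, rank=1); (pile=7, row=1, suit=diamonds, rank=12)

The pattern is that an item is 'Positive' exactly when: suit is not spades.
(pile=4, row=3, suit=diamonds, rank=5) → suit is diamonds → Positive.
(pile=7, row=3, suit=hearts, rank=2) → suit is hearts → Positive.
(pile=5, row=5, suit=spades, rank=2) → suit is spades → Negative.
(pile=6, row=5, suit=spades, rank=1) → suit is spades → Negative.
(pile=7, row=1, suit=diamonds, rank=12) → suit is diamonds → Positive.

Positive, Positive, Negative, Negative, Positive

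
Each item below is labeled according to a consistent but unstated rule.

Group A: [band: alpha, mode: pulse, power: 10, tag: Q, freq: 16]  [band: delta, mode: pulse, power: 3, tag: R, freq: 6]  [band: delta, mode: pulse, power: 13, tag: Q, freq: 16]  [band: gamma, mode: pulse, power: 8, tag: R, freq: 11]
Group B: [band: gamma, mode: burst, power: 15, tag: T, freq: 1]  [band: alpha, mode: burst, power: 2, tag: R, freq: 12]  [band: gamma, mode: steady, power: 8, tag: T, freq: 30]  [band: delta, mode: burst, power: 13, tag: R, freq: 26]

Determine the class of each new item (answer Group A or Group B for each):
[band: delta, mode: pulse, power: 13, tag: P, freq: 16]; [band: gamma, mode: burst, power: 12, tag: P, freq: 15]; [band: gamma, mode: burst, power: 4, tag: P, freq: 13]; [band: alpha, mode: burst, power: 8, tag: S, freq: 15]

Group A, Group B, Group B, Group B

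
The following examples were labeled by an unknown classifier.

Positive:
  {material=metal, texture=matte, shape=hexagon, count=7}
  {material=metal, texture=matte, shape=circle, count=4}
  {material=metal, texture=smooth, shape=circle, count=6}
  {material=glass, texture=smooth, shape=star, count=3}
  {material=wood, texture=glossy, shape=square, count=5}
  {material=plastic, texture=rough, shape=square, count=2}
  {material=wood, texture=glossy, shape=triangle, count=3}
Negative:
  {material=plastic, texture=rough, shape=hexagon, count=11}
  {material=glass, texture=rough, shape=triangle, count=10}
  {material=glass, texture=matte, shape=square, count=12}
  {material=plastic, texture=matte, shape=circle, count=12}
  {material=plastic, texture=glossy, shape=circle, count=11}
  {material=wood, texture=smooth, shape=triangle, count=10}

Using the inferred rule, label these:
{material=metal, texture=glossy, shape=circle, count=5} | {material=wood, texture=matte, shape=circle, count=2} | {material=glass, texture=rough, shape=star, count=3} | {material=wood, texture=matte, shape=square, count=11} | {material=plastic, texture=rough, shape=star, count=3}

Positive, Positive, Positive, Negative, Positive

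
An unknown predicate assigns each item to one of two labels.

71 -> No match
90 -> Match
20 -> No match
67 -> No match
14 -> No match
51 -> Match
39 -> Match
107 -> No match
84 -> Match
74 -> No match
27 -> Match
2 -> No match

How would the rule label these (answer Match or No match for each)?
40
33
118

No match, Match, No match

A rule that fits every label: multiple of 3 — true of each 'Match' example, false of each 'No match' one.
40: No match (40 = 3·13 + 1). 33: Match (33 = 3·11). 118: No match (118 = 3·39 + 1).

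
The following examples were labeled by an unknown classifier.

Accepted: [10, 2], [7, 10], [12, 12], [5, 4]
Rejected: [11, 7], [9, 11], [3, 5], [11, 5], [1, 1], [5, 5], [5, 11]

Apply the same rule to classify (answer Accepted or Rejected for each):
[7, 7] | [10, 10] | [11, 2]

Every 'Accepted' example satisfies: second is even. None of the 'Rejected' examples do.

Rejected, Accepted, Accepted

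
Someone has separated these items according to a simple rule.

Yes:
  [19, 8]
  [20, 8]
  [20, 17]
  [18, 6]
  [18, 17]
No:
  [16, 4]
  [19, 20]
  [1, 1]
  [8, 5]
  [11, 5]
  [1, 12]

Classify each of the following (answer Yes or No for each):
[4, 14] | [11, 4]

No, No

One predicate separates the groups cleanly: first > second AND sum ≥ 24.
[4, 14]: 4 < 14, 4+14 = 18 — doesn't qualify, so No. [11, 4]: 11 > 4, 11+4 = 15 — doesn't qualify, so No.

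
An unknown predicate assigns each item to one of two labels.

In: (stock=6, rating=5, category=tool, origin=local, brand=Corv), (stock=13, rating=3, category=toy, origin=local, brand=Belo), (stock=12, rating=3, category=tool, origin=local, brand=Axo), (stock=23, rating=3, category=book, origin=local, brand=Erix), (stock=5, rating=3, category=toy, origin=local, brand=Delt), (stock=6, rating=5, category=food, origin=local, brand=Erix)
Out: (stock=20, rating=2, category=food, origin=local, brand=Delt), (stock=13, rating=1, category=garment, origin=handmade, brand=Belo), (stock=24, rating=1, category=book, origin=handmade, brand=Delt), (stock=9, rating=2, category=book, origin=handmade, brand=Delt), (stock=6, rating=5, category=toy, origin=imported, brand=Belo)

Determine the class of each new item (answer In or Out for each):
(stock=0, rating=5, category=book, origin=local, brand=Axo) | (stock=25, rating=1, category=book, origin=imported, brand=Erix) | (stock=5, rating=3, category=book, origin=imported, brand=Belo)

The simplest hypothesis consistent with all the labels is: origin is local AND rating ≥ 3.
(stock=0, rating=5, category=book, origin=local, brand=Axo): origin is local, rating = 5, checks out → In. (stock=25, rating=1, category=book, origin=imported, brand=Erix): origin is imported, rating = 1, doesn't match → Out. (stock=5, rating=3, category=book, origin=imported, brand=Belo): origin is imported, rating = 3, doesn't match → Out.

In, Out, Out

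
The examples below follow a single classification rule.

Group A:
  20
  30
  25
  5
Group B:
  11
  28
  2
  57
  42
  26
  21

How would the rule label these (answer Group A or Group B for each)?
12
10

Group B, Group A

The rule appears to be: multiple of 5.
Group B: 12, since 12 = 5·2 + 2.
Group A: 10, since 10 = 5·2.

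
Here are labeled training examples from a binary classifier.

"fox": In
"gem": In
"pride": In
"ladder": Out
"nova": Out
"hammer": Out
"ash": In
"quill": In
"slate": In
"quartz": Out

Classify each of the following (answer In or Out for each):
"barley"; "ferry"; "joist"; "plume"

Out, In, In, In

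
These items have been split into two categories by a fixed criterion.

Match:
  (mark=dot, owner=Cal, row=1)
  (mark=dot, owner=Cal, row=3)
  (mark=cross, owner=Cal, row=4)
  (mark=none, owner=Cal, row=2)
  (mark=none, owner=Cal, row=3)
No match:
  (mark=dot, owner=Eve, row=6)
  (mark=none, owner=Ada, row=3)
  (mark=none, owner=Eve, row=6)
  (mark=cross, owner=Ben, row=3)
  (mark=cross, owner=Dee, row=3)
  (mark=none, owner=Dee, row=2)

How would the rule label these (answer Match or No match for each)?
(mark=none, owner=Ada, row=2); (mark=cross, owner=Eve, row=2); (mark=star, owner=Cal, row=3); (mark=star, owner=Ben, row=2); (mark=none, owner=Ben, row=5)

No match, No match, Match, No match, No match

The common property of the 'Match' items is: owner is Cal. No 'No match' item has it.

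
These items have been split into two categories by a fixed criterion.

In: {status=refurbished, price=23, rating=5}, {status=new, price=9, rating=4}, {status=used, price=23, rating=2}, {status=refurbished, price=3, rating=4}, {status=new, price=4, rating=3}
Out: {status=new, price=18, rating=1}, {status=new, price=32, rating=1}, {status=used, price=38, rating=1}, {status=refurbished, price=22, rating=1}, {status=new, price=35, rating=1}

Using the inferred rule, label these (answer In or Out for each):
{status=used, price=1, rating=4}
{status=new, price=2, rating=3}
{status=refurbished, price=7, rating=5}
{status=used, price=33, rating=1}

In, In, In, Out

Every 'In' example satisfies: rating ≥ 2. None of the 'Out' examples do.
{status=used, price=1, rating=4}: In (rating = 4). {status=new, price=2, rating=3}: In (rating = 3). {status=refurbished, price=7, rating=5}: In (rating = 5). {status=used, price=33, rating=1}: Out (rating = 1).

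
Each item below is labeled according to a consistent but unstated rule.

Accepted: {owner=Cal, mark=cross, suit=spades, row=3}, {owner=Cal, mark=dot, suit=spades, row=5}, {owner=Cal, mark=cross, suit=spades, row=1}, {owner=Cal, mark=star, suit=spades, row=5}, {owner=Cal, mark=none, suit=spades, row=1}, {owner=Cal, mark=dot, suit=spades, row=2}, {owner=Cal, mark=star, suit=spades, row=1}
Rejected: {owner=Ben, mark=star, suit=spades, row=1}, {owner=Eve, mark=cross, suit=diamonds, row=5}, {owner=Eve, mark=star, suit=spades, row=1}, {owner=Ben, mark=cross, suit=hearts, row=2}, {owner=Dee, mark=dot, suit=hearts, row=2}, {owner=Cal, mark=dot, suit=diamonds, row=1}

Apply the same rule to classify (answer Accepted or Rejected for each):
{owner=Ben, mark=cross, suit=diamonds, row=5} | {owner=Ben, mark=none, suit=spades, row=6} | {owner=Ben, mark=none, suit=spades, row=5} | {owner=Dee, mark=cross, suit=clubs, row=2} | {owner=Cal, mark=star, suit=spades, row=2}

'Accepted' ⟺ suit is spades AND owner is Cal.
{owner=Ben, mark=cross, suit=diamonds, row=5} — suit is diamonds, owner is Ben, hence Rejected.
{owner=Ben, mark=none, suit=spades, row=6} — suit is spades, owner is Ben, hence Rejected.
{owner=Ben, mark=none, suit=spades, row=5} — suit is spades, owner is Ben, hence Rejected.
{owner=Dee, mark=cross, suit=clubs, row=2} — suit is clubs, owner is Dee, hence Rejected.
{owner=Cal, mark=star, suit=spades, row=2} — suit is spades, owner is Cal, hence Accepted.

Rejected, Rejected, Rejected, Rejected, Accepted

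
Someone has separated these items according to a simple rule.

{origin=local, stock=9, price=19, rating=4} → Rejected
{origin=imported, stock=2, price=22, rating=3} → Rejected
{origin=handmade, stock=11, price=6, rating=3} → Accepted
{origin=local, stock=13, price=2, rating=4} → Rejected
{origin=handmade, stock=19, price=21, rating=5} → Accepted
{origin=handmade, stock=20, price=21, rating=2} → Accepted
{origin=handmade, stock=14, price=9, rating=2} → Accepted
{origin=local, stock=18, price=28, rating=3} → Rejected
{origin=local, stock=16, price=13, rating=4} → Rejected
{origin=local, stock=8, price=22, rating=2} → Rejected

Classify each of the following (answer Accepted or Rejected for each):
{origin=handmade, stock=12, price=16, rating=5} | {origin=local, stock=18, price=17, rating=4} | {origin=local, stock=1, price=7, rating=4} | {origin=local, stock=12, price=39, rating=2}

Rule: origin is handmade. This holds for each 'Accepted' example and fails for each 'Rejected' one.
{origin=handmade, stock=12, price=16, rating=5}: origin is handmade — qualifies, so Accepted.
{origin=local, stock=18, price=17, rating=4}: origin is local — does not pass, so Rejected.
{origin=local, stock=1, price=7, rating=4}: origin is local — does not pass, so Rejected.
{origin=local, stock=12, price=39, rating=2}: origin is local — does not pass, so Rejected.

Accepted, Rejected, Rejected, Rejected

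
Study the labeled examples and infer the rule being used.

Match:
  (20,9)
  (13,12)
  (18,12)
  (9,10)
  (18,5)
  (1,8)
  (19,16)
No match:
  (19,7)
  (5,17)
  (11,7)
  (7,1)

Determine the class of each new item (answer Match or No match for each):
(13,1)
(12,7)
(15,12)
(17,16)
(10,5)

No match, Match, Match, Match, Match

A rule that fits every label: product is even — true of each 'Match' example, false of each 'No match' one.
(13,1) → 13·1 = 13 → No match.
(12,7) → 12·7 = 84 → Match.
(15,12) → 15·12 = 180 → Match.
(17,16) → 17·16 = 272 → Match.
(10,5) → 10·5 = 50 → Match.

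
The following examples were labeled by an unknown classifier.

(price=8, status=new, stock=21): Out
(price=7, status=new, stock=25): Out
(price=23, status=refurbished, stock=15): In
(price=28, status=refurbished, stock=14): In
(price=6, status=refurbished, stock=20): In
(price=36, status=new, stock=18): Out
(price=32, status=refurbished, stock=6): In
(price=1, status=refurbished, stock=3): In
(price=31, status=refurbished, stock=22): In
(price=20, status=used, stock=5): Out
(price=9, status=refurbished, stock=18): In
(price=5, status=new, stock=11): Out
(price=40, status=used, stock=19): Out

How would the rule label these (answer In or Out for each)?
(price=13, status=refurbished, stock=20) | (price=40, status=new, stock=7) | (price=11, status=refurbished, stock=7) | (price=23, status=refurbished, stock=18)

In, Out, In, In

Looking at the examples, the only property every 'In' case has and every 'Out' case lacks is: status is refurbished.
(price=13, status=refurbished, stock=20): status is refurbished, passes → In.
(price=40, status=new, stock=7): status is new, lacks this property → Out.
(price=11, status=refurbished, stock=7): status is refurbished, passes → In.
(price=23, status=refurbished, stock=18): status is refurbished, passes → In.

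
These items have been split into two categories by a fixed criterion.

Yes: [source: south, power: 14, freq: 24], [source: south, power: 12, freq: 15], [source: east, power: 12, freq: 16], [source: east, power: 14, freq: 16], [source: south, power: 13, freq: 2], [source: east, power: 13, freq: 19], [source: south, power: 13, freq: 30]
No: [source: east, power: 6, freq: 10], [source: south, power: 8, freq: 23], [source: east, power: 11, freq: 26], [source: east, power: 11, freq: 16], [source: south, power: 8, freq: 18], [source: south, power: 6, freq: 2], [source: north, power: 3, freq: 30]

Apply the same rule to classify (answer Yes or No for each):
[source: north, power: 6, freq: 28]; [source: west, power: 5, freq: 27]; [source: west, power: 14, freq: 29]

No, No, Yes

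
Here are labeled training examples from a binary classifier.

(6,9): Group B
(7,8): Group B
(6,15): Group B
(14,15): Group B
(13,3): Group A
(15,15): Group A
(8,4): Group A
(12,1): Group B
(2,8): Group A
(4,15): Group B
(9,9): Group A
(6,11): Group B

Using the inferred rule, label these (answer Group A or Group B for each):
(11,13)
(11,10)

Group A, Group B

A rule that fits every label: sum is even — true of each 'Group A' example, false of each 'Group B' one.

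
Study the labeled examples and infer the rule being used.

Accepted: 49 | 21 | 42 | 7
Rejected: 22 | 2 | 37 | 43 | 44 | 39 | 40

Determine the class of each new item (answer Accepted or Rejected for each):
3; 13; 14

Rejected, Rejected, Accepted

Every 'Accepted' example satisfies: multiple of 7. None of the 'Rejected' examples do.
Rejected: 3, since 3 = 7·0 + 3. Rejected: 13, since 13 = 7·1 + 6. Accepted: 14, since 14 = 7·2.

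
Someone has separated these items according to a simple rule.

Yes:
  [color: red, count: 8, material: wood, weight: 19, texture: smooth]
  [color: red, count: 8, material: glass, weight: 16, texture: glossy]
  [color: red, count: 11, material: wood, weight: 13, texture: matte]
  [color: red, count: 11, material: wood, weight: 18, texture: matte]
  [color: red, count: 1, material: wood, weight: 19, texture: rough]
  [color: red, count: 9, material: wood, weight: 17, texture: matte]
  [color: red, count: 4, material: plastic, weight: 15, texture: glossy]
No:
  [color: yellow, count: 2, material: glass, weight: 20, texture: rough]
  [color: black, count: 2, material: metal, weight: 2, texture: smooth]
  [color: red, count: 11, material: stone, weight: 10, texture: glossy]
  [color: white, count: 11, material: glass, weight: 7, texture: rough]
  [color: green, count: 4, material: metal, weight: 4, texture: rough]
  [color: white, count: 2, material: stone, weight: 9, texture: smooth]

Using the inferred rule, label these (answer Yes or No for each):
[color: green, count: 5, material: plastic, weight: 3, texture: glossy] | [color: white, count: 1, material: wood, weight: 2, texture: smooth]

Rule: color is red AND weight ≥ 13. This holds for each 'Yes' example and fails for each 'No' one.
No: [color: green, count: 5, material: plastic, weight: 3, texture: glossy], since color is green, weight = 3.
No: [color: white, count: 1, material: wood, weight: 2, texture: smooth], since color is white, weight = 2.

No, No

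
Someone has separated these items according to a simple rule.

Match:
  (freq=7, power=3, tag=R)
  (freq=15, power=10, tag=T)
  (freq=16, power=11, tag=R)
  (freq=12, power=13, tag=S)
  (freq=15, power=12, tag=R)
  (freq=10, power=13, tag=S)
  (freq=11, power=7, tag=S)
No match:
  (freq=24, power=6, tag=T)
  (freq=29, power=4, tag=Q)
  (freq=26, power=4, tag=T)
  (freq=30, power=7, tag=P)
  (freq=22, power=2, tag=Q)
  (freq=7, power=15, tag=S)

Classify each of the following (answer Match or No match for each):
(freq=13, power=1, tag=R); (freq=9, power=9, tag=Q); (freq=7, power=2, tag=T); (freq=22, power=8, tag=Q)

Match, Match, Match, No match

One predicate separates the groups cleanly: freq ≤ 16 AND power ≤ 13.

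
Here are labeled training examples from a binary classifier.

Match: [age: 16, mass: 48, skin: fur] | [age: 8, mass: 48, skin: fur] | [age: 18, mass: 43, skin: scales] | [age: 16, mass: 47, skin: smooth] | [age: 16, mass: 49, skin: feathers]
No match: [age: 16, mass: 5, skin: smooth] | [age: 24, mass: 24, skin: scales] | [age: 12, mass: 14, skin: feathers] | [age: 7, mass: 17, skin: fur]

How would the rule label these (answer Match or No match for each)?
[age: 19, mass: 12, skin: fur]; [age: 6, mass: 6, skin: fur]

No match, No match

Every 'Match' example satisfies: mass ≥ 43. None of the 'No match' examples do.
[age: 19, mass: 12, skin: fur] — mass = 12, hence No match.
[age: 6, mass: 6, skin: fur] — mass = 6, hence No match.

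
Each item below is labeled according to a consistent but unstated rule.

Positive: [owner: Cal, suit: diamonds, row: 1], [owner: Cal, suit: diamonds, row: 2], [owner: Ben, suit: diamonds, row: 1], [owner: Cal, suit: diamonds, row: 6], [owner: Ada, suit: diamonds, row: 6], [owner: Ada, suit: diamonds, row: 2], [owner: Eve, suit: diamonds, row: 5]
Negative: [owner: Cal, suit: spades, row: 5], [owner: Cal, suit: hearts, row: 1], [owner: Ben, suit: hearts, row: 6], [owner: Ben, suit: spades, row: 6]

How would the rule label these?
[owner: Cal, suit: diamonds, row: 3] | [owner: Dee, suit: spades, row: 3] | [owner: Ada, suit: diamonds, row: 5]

Looking at the examples, the only property every 'Positive' case has and every 'Negative' case lacks is: suit is diamonds.

Positive, Negative, Positive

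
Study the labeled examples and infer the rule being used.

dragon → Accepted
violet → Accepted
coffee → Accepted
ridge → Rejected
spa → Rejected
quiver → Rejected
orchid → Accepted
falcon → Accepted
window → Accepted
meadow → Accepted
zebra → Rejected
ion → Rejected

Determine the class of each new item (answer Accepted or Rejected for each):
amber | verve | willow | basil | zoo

Rejected, Rejected, Accepted, Rejected, Rejected

The simplest hypothesis consistent with all the labels is: even length AND contains 'o'.
Rejected: amber, since length 5, no 'o'. Rejected: verve, since length 5, no 'o'. Accepted: willow, since length 6, has 'o'. Rejected: basil, since length 5, no 'o'. Rejected: zoo, since length 3, has 'o'.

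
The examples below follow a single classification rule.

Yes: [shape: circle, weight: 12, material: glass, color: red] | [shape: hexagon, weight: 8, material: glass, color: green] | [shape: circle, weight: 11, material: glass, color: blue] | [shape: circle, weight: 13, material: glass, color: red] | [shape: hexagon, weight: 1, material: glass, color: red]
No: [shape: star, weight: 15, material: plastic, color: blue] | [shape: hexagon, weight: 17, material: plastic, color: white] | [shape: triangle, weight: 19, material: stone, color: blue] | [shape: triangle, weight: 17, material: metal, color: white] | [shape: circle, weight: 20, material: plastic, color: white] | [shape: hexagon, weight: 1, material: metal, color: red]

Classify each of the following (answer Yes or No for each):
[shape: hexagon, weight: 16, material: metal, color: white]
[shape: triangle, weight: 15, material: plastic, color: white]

Checking candidate rules against both groups, what survives is: material is glass.
[shape: hexagon, weight: 16, material: metal, color: white]: No (material is metal).
[shape: triangle, weight: 15, material: plastic, color: white]: No (material is plastic).

No, No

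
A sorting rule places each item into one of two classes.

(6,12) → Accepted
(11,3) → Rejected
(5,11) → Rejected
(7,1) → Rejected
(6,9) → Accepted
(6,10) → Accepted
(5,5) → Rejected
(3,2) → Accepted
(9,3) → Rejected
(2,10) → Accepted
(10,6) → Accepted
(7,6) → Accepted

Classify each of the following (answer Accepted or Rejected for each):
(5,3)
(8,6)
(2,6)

Rejected, Accepted, Accepted

One predicate separates the groups cleanly: product is even.
(5,3): 5·3 = 15, fails the rule → Rejected. (8,6): 8·6 = 48, fits → Accepted. (2,6): 2·6 = 12, fits → Accepted.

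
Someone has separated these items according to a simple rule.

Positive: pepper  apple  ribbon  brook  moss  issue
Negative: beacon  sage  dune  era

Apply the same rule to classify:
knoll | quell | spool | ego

The distinguishing property — has a double letter — holds for all the 'Positive' cases and none of the 'Negative' cases.
knoll: Positive ('ll' doubled).
quell: Positive ('ll' doubled).
spool: Positive ('oo' doubled).
ego: Negative (no doubled letter).

Positive, Positive, Positive, Negative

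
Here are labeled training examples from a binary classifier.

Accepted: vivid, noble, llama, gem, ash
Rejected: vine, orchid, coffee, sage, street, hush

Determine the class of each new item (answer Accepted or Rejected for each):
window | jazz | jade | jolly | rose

Rejected, Rejected, Rejected, Accepted, Rejected

Comparing the two groups points to one rule — odd length.
window — length 6, hence Rejected. jazz — length 4, hence Rejected. jade — length 4, hence Rejected. jolly — length 5, hence Accepted. rose — length 4, hence Rejected.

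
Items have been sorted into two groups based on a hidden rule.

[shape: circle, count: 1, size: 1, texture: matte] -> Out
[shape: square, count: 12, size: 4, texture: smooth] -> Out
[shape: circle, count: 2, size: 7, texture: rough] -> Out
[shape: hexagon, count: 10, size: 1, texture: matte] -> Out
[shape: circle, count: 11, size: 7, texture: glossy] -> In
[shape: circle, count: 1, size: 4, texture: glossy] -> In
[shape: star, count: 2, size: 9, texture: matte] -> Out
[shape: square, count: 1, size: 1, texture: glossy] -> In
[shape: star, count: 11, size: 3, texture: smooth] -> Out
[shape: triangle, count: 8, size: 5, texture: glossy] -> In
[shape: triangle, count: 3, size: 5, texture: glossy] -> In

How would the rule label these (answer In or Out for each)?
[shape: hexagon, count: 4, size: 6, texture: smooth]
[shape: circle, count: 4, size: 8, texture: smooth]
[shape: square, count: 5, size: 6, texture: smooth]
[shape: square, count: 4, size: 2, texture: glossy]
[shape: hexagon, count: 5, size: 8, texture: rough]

Out, Out, Out, In, Out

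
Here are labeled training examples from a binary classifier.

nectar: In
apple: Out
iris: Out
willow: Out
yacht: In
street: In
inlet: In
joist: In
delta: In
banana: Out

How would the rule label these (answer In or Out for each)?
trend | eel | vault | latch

In, Out, In, In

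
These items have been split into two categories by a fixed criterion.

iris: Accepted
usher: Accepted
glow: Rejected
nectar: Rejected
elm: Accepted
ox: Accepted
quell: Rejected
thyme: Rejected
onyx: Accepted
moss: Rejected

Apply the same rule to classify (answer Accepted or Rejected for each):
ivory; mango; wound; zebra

Accepted, Rejected, Rejected, Rejected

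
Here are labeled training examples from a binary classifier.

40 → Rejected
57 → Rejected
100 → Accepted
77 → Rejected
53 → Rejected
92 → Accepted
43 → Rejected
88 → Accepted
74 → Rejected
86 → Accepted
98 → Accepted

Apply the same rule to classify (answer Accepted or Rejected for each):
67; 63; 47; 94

One predicate separates the groups cleanly: at least 86.

Rejected, Rejected, Rejected, Accepted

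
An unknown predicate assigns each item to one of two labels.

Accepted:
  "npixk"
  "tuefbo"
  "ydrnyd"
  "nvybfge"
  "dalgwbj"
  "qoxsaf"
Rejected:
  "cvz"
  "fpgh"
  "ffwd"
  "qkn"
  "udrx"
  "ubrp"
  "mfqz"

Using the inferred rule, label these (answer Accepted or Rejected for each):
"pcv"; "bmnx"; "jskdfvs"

Every 'Accepted' example satisfies: length ≥ 5. None of the 'Rejected' examples do.
Rejected: "pcv", since length 3. Rejected: "bmnx", since length 4. Accepted: "jskdfvs", since length 7.

Rejected, Rejected, Accepted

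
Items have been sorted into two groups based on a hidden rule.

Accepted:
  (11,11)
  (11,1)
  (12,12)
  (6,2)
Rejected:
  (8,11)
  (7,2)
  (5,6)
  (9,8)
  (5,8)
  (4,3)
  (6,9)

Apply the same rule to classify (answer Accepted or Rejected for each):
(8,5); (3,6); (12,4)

The distinguishing property — sum is even — holds for all the 'Accepted' cases and none of the 'Rejected' cases.

Rejected, Rejected, Accepted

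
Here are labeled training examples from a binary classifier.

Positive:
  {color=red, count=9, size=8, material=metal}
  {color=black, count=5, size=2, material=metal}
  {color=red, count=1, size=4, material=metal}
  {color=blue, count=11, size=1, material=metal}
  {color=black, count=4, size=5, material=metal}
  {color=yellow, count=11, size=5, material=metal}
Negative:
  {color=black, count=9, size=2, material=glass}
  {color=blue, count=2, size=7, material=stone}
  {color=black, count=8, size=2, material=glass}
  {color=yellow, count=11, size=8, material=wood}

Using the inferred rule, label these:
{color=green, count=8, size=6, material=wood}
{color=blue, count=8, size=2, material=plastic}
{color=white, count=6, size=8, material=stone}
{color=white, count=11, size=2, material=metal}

The classifier is using: material is metal.
{color=green, count=8, size=6, material=wood}: material is wood, does not satisfy this → Negative.
{color=blue, count=8, size=2, material=plastic}: material is plastic, does not satisfy this → Negative.
{color=white, count=6, size=8, material=stone}: material is stone, does not satisfy this → Negative.
{color=white, count=11, size=2, material=metal}: material is metal, qualifies → Positive.

Negative, Negative, Negative, Positive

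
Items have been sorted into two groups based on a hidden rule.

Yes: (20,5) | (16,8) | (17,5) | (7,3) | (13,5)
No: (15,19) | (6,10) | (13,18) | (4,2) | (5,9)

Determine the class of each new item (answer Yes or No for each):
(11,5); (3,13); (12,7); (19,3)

A rule that fits every label: first > second AND sum ≥ 10 — true of each 'Yes' example, false of each 'No' one.

Yes, No, Yes, Yes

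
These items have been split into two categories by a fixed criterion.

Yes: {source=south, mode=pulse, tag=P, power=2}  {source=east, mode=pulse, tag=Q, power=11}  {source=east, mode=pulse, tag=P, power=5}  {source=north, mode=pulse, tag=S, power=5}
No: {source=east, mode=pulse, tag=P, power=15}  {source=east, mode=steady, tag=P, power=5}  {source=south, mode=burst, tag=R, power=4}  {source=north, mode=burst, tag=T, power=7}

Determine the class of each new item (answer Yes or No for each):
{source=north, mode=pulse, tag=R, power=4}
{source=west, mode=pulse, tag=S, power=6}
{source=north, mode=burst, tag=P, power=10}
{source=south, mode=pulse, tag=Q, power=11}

The classifier is using: mode is pulse AND power ≤ 11.
{source=north, mode=pulse, tag=R, power=4}: mode is pulse, power = 4, checks out → Yes.
{source=west, mode=pulse, tag=S, power=6}: mode is pulse, power = 6, checks out → Yes.
{source=north, mode=burst, tag=P, power=10}: mode is burst, power = 10, fails the rule → No.
{source=south, mode=pulse, tag=Q, power=11}: mode is pulse, power = 11, checks out → Yes.

Yes, Yes, No, Yes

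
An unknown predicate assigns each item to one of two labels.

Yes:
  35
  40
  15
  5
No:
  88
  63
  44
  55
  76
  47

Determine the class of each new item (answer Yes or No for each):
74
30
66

No, Yes, No

The distinguishing property — at most 40 — holds for all the 'Yes' cases and none of the 'No' cases.
74: 74 > 40 — fails this test, so No. 30: 30 ≤ 40 — fits, so Yes. 66: 66 > 40 — fails this test, so No.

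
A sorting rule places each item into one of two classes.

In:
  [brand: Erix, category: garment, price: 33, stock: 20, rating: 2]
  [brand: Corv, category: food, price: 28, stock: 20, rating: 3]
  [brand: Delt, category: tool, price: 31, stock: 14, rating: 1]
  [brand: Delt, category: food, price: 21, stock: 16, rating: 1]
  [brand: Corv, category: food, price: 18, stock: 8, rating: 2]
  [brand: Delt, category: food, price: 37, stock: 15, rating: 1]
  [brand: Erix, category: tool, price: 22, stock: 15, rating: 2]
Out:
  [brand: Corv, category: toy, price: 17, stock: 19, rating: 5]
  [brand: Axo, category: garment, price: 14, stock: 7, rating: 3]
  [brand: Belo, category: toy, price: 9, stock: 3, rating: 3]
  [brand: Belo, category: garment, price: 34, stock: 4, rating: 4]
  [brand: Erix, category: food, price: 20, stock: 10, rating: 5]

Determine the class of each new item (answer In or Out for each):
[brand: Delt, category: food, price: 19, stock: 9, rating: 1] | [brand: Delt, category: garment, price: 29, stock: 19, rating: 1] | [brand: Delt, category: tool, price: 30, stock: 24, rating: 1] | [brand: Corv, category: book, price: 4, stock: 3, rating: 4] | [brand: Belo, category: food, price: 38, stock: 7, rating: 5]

Every 'In' example satisfies: rating ≤ 3 AND stock ≥ 8. None of the 'Out' examples do.

In, In, In, Out, Out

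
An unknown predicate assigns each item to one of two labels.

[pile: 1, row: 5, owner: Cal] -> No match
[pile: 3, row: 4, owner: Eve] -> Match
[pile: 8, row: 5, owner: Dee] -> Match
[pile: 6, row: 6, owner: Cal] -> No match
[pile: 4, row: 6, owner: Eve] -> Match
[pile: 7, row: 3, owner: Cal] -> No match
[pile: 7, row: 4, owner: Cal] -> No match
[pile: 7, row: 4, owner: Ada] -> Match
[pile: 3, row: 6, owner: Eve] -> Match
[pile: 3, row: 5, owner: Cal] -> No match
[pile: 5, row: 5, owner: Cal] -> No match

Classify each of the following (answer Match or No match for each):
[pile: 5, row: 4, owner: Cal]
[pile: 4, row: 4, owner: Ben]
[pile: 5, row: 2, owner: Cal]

The rule appears to be: owner is not Cal.

No match, Match, No match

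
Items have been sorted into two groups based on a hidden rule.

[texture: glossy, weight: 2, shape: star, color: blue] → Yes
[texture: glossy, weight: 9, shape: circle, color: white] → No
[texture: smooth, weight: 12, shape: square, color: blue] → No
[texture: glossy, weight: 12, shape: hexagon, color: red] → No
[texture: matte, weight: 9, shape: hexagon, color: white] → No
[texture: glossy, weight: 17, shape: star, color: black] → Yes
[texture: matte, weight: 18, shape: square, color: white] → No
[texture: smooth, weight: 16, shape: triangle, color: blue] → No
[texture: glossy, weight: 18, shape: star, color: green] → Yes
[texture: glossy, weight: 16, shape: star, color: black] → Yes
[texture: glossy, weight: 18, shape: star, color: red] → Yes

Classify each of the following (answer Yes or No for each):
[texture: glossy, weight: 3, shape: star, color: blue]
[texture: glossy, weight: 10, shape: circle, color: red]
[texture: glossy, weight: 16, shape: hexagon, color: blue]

Yes, No, No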